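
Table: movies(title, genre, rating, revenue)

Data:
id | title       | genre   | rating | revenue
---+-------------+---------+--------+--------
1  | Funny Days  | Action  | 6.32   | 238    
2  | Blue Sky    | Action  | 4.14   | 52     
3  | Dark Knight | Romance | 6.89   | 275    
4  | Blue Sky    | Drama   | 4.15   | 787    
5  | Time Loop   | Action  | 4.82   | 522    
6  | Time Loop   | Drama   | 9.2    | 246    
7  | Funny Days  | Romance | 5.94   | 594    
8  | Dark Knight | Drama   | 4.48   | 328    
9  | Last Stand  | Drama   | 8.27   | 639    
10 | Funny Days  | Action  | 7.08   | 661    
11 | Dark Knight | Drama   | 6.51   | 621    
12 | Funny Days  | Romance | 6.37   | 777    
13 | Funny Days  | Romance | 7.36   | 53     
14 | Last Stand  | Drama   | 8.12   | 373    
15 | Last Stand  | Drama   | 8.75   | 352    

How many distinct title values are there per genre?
SELECT genre, COUNT(DISTINCT title)
FROM movies
GROUP BY genre

Result:
  Action: 3 distinct
  Drama: 4 distinct
  Romance: 2 distinct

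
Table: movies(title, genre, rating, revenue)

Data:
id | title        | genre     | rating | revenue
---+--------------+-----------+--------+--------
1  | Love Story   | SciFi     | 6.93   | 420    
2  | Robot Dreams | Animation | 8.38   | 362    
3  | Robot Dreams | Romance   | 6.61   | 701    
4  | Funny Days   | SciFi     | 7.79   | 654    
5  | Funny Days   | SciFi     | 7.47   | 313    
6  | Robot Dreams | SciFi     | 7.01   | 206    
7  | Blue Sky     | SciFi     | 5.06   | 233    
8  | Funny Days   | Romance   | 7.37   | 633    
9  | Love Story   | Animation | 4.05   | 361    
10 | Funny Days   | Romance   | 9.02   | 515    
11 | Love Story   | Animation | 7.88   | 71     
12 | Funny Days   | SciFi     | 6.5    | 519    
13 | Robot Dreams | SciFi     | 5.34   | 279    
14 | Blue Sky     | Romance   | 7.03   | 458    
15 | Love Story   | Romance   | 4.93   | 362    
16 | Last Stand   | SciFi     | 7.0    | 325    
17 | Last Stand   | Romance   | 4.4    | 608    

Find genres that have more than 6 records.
SELECT genre, COUNT(*) as cnt
FROM movies
GROUP BY genre
HAVING COUNT(*) > 6

Result:
  SciFi: 8

Note: HAVING filters groups after aggregation, WHERE filters rows before.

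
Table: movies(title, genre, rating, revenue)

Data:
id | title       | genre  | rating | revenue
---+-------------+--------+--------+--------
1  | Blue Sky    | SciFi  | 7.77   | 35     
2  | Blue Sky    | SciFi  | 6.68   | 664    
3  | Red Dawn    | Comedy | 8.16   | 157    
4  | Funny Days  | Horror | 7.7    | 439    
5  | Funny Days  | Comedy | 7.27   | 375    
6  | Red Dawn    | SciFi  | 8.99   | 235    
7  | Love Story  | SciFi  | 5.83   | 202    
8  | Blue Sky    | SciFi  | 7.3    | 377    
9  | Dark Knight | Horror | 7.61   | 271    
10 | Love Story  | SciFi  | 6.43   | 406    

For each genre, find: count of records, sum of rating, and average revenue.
SELECT genre,
       COUNT(*) as cnt,
       SUM(rating) as total_rating,
       AVG(revenue) as avg_revenue
FROM movies
GROUP BY genre

Result:
  Comedy: 2 records, 15.43 total rating, 266.00 avg revenue
  Horror: 2 records, 15.31 total rating, 355.00 avg revenue
  SciFi: 6 records, 43.00 total rating, 319.83 avg revenue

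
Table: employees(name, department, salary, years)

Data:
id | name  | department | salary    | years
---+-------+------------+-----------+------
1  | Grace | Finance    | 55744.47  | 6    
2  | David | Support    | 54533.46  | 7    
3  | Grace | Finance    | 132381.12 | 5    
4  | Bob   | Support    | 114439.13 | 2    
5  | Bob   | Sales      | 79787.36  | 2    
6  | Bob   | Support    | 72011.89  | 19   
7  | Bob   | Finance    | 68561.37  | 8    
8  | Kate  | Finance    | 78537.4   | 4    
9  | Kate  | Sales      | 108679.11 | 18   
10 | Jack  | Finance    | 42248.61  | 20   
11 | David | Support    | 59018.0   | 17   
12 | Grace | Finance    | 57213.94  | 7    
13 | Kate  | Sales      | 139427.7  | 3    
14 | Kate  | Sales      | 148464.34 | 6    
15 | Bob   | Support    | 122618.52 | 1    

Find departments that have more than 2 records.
SELECT department, COUNT(*) as cnt
FROM employees
GROUP BY department
HAVING COUNT(*) > 2

Result:
  Finance: 6
  Sales: 4
  Support: 5

Note: HAVING filters groups after aggregation, WHERE filters rows before.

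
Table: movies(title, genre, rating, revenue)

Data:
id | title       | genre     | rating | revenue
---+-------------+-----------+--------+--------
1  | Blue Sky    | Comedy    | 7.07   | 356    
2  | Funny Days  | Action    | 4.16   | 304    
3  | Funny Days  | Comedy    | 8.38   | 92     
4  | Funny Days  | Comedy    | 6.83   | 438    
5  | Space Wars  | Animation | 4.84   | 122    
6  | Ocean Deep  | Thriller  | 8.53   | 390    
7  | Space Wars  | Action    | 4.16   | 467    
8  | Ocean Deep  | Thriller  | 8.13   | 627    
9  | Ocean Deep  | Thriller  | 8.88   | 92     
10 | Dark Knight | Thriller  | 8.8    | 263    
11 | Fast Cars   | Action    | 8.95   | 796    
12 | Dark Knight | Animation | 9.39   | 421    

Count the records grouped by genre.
SELECT genre, COUNT(*) as count
FROM movies
GROUP BY genre

Result:
  Action: 3
  Animation: 2
  Comedy: 3
  Thriller: 4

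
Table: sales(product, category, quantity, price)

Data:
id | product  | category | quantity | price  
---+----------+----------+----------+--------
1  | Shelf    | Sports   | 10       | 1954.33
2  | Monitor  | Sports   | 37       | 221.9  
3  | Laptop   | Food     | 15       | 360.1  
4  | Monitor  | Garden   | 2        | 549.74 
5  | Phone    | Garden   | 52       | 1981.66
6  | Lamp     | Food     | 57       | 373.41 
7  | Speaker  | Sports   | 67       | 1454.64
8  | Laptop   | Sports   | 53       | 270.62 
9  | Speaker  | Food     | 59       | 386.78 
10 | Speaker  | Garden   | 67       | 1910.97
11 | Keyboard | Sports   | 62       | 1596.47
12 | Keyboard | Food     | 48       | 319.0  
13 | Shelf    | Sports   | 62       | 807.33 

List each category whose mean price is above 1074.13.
SELECT category, AVG(price)
FROM sales
GROUP BY category
HAVING AVG(price) > 1074.13

Result:
  Garden: avg=1480.79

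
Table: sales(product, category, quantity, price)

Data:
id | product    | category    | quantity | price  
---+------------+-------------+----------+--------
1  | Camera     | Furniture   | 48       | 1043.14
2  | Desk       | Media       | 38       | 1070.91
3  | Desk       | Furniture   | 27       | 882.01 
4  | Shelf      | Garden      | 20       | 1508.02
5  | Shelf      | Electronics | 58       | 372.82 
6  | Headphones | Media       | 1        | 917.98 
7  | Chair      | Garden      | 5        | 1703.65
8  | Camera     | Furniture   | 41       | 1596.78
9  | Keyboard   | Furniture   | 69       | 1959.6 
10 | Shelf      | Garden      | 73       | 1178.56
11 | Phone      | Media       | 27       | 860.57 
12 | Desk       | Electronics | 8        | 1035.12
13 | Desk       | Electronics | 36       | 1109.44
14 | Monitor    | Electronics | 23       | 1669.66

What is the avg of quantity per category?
SELECT category, AVG(quantity) as result
FROM sales
GROUP BY category

Result:
  Electronics: 31.25
  Furniture: 46.25
  Garden: 32.67
  Media: 22.00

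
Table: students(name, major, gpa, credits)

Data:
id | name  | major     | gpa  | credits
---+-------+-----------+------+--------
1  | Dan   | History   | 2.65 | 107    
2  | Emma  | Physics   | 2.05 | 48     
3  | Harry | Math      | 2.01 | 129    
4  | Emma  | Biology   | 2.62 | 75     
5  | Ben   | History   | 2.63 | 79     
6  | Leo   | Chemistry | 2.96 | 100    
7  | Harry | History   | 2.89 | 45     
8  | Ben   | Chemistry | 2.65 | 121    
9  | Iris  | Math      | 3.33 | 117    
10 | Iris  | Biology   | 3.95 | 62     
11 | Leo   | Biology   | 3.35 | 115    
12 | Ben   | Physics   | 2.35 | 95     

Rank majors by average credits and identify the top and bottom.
SELECT major, AVG(credits)
FROM students
GROUP BY major
ORDER BY AVG(credits)

All groups:
  Physics: 71.50
  History: 77.00
  Biology: 84.00
  Chemistry: 110.50
  Math: 123.00

Highest: Math (123.00)
Lowest: Physics (71.50)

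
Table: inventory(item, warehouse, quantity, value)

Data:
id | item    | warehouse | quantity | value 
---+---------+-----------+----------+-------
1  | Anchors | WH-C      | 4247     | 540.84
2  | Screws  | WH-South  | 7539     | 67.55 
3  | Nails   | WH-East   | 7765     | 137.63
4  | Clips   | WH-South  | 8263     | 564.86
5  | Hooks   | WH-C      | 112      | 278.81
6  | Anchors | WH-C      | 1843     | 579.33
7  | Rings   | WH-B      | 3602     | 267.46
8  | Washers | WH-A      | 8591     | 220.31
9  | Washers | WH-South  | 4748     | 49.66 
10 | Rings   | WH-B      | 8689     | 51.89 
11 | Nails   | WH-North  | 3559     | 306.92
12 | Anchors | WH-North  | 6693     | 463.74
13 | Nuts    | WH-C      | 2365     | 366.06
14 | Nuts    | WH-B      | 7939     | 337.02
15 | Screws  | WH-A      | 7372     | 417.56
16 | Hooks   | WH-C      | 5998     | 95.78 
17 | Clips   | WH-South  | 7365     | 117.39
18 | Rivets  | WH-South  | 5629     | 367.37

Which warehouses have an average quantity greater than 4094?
SELECT warehouse, AVG(quantity)
FROM inventory
GROUP BY warehouse
HAVING AVG(quantity) > 4094

Result:
  WH-A: avg=7981.50
  WH-B: avg=6743.33
  WH-East: avg=7765.00
  WH-North: avg=5126.00
  WH-South: avg=6708.80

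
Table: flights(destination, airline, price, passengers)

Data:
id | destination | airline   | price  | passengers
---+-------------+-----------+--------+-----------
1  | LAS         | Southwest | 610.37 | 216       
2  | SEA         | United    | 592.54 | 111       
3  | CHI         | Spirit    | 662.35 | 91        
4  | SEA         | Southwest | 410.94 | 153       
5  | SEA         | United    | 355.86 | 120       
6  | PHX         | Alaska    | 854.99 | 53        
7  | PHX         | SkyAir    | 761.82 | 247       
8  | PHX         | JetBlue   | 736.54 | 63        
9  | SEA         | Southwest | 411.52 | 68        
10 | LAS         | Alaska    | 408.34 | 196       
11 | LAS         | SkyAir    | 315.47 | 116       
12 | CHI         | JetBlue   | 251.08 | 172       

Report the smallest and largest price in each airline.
SELECT airline, MIN(price), MAX(price)
FROM flights
GROUP BY airline

Result:
  Alaska: min=408.34, max=854.99
  JetBlue: min=251.08, max=736.54
  SkyAir: min=315.47, max=761.82
  Southwest: min=410.94, max=610.37
  Spirit: min=662.35, max=662.35
  United: min=355.86, max=592.54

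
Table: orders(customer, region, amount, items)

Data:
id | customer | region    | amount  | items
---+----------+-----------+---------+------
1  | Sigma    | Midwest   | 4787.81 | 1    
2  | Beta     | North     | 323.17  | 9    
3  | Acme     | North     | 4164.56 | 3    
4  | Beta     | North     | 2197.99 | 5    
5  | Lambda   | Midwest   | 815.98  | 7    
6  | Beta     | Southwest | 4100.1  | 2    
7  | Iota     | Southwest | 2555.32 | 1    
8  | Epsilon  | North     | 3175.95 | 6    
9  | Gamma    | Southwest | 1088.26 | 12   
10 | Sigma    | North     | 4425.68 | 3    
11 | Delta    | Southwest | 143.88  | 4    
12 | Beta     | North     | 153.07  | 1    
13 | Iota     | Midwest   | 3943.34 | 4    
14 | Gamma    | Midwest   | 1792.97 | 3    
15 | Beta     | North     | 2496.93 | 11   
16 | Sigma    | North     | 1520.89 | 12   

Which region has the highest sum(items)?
SELECT region, SUM(items) as val
FROM orders
GROUP BY region
ORDER BY val DESC
LIMIT 1

Result: North with sum(items) = 50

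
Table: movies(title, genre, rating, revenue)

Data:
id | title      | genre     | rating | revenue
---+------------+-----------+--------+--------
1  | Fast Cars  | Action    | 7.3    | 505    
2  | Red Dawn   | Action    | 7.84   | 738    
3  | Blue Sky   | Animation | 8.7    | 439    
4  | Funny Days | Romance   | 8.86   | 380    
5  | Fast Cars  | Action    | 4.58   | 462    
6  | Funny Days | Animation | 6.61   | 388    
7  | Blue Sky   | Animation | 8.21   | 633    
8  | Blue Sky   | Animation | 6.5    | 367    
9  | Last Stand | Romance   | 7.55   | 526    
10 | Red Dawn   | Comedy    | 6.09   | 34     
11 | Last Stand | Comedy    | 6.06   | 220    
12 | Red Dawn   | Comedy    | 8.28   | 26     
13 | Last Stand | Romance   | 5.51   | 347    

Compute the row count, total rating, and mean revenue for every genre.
SELECT genre,
       COUNT(*) as cnt,
       SUM(rating) as total_rating,
       AVG(revenue) as avg_revenue
FROM movies
GROUP BY genre

Result:
  Action: 3 records, 19.72 total rating, 568.33 avg revenue
  Animation: 4 records, 30.02 total rating, 456.75 avg revenue
  Comedy: 3 records, 20.43 total rating, 93.33 avg revenue
  Romance: 3 records, 21.92 total rating, 417.67 avg revenue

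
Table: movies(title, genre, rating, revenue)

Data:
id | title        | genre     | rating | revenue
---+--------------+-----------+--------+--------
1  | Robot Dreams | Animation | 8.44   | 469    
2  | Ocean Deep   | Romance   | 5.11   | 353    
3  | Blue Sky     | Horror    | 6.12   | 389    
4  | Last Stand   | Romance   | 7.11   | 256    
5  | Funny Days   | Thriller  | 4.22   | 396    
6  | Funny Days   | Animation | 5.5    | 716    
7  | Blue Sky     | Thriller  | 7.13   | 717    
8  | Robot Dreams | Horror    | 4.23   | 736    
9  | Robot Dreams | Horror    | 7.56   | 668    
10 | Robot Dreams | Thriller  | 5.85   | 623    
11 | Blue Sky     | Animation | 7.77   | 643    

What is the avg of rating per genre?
SELECT genre, AVG(rating) as result
FROM movies
GROUP BY genre

Result:
  Animation: 7.24
  Horror: 5.97
  Romance: 6.11
  Thriller: 5.73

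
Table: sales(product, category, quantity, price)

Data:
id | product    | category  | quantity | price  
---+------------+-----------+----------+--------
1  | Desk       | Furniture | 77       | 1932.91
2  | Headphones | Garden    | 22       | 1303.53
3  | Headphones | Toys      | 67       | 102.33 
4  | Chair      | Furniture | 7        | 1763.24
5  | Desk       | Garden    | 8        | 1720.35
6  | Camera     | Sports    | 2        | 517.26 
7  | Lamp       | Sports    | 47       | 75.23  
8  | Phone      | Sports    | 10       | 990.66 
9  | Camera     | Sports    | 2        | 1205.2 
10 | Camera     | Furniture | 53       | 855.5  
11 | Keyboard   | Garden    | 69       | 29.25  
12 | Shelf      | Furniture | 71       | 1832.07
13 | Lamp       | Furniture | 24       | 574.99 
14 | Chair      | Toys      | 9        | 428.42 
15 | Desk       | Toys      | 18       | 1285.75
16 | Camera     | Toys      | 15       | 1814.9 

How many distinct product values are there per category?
SELECT category, COUNT(DISTINCT product)
FROM sales
GROUP BY category

Result:
  Furniture: 5 distinct
  Garden: 3 distinct
  Sports: 3 distinct
  Toys: 4 distinct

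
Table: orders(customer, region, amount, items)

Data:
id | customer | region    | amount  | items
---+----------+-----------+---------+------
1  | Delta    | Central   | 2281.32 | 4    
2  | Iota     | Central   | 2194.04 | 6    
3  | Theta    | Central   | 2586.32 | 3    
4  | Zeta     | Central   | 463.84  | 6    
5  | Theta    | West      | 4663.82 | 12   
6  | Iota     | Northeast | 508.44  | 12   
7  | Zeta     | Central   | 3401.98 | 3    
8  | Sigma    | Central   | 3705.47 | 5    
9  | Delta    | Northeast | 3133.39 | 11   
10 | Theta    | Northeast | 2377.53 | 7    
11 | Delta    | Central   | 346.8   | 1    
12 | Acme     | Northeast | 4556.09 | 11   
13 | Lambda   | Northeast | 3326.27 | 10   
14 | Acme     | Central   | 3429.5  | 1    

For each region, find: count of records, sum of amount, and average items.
SELECT region,
       COUNT(*) as cnt,
       SUM(amount) as total_amount,
       AVG(items) as avg_items
FROM orders
GROUP BY region

Result:
  Central: 8 records, 18409.27 total amount, 3.63 avg items
  Northeast: 5 records, 13901.72 total amount, 10.20 avg items
  West: 1 records, 4663.82 total amount, 12.00 avg items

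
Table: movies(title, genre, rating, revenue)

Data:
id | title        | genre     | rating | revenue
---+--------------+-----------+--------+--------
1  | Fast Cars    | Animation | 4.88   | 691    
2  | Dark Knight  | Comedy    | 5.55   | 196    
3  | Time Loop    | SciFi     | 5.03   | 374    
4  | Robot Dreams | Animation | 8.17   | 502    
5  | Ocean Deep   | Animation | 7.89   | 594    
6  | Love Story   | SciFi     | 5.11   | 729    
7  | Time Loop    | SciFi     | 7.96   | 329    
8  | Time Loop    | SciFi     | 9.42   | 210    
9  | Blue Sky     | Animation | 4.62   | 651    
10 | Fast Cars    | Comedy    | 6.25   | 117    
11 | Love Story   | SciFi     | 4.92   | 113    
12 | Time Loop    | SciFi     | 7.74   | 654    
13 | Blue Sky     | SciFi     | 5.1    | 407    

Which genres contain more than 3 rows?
SELECT genre, COUNT(*) as cnt
FROM movies
GROUP BY genre
HAVING COUNT(*) > 3

Result:
  Animation: 4
  SciFi: 7

Note: HAVING filters groups after aggregation, WHERE filters rows before.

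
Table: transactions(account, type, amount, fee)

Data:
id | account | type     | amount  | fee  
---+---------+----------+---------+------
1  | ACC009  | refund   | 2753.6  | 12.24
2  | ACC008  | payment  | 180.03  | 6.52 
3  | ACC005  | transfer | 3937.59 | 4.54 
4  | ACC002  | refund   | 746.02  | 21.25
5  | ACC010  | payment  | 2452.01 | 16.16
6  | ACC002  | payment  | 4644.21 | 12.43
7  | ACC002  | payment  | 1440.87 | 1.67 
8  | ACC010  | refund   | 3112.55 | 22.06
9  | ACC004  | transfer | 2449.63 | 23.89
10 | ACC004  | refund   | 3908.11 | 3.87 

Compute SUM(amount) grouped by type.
SELECT type, SUM(amount) as result
FROM transactions
GROUP BY type

Result:
  payment: 8717.12
  refund: 10520.28
  transfer: 6387.22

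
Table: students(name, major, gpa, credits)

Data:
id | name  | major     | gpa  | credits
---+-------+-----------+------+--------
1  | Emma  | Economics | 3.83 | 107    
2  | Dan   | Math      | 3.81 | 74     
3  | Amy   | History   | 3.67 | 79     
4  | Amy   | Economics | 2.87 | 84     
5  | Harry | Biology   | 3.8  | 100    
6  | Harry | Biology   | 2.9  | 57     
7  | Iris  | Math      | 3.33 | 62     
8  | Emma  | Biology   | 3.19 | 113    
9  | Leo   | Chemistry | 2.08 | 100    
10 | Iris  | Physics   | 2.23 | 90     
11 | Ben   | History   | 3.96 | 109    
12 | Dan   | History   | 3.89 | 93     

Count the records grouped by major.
SELECT major, COUNT(*) as count
FROM students
GROUP BY major

Result:
  Biology: 3
  Chemistry: 1
  Economics: 2
  History: 3
  Math: 2
  Physics: 1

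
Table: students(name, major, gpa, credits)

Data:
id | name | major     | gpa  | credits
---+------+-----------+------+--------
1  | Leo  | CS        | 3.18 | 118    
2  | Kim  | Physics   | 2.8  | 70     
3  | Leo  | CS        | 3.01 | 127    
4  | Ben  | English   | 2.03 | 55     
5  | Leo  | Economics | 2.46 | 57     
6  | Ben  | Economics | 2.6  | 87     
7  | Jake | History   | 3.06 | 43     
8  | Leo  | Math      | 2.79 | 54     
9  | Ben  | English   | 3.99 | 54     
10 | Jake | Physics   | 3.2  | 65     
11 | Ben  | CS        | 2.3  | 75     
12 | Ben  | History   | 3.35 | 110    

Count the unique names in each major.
SELECT major, COUNT(DISTINCT name)
FROM students
GROUP BY major

Result:
  CS: 2 distinct
  Economics: 2 distinct
  English: 1 distinct
  History: 2 distinct
  Math: 1 distinct
  Physics: 2 distinct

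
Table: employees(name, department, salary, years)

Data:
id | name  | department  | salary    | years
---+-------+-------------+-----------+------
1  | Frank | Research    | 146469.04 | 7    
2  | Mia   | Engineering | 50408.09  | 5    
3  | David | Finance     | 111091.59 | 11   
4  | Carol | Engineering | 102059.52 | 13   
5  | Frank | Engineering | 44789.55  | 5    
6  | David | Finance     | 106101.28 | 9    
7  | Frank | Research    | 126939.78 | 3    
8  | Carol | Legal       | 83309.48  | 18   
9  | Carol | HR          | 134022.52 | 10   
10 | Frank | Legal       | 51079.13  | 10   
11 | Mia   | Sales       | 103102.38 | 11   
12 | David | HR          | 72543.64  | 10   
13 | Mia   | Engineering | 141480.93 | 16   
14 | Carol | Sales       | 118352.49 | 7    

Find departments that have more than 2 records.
SELECT department, COUNT(*) as cnt
FROM employees
GROUP BY department
HAVING COUNT(*) > 2

Result:
  Engineering: 4

Note: HAVING filters groups after aggregation, WHERE filters rows before.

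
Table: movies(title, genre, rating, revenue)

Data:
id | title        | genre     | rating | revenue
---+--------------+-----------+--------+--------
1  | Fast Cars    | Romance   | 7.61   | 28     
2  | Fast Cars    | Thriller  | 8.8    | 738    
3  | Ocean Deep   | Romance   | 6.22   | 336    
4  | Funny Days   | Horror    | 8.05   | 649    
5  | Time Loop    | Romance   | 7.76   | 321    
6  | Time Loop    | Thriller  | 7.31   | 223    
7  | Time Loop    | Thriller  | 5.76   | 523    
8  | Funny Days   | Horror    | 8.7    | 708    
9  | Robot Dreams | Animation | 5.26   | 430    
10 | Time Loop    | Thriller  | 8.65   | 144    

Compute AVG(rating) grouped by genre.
SELECT genre, AVG(rating) as result
FROM movies
GROUP BY genre

Result:
  Animation: 5.26
  Horror: 8.38
  Romance: 7.20
  Thriller: 7.63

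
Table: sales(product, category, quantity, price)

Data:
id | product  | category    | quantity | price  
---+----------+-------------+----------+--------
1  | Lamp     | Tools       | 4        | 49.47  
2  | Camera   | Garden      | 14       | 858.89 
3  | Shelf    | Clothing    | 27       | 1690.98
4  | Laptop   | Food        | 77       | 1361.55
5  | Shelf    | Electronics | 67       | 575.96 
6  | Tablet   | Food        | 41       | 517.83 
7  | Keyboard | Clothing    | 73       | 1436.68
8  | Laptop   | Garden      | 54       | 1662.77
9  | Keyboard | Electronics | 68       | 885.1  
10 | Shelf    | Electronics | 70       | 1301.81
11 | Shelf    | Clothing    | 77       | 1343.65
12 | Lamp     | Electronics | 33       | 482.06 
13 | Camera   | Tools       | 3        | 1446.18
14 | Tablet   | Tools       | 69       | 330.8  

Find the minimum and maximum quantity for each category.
SELECT category, MIN(quantity), MAX(quantity)
FROM sales
GROUP BY category

Result:
  Clothing: min=27, max=77
  Electronics: min=33, max=70
  Food: min=41, max=77
  Garden: min=14, max=54
  Tools: min=3, max=69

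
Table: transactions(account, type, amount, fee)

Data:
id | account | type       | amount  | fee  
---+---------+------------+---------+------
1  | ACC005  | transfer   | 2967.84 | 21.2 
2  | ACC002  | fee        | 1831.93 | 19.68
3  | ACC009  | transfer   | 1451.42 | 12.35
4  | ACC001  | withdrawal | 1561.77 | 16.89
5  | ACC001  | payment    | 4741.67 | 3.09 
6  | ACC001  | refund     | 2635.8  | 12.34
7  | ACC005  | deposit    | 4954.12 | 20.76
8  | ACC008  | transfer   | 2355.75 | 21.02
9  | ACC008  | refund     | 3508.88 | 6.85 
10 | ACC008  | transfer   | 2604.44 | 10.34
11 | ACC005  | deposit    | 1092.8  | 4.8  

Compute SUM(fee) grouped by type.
SELECT type, SUM(fee) as result
FROM transactions
GROUP BY type

Result:
  deposit: 25.56
  fee: 19.68
  payment: 3.09
  refund: 19.19
  transfer: 64.91
  withdrawal: 16.89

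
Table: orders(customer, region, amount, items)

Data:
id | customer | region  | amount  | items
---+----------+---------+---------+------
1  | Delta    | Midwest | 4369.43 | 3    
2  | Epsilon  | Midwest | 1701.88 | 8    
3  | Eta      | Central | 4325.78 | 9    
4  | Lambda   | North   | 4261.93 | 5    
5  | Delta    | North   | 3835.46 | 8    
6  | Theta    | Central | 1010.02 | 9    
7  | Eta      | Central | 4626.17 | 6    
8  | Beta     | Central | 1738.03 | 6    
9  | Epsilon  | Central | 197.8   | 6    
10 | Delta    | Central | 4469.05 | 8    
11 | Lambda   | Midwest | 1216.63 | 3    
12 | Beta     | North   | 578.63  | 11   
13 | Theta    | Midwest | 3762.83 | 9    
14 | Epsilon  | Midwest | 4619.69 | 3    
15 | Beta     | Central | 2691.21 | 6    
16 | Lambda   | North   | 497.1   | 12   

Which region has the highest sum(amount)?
SELECT region, SUM(amount) as val
FROM orders
GROUP BY region
ORDER BY val DESC
LIMIT 1

Result: Central with sum(amount) = 19058.06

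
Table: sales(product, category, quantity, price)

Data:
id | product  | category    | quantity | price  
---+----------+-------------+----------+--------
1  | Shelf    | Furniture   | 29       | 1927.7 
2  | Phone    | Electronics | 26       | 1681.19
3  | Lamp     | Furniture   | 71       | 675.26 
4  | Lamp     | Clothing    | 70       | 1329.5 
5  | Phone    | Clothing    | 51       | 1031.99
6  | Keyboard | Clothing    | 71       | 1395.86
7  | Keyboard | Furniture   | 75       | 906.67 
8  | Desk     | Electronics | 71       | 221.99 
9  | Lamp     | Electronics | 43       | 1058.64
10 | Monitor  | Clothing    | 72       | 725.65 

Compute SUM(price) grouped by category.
SELECT category, SUM(price) as result
FROM sales
GROUP BY category

Result:
  Clothing: 4483.00
  Electronics: 2961.82
  Furniture: 3509.63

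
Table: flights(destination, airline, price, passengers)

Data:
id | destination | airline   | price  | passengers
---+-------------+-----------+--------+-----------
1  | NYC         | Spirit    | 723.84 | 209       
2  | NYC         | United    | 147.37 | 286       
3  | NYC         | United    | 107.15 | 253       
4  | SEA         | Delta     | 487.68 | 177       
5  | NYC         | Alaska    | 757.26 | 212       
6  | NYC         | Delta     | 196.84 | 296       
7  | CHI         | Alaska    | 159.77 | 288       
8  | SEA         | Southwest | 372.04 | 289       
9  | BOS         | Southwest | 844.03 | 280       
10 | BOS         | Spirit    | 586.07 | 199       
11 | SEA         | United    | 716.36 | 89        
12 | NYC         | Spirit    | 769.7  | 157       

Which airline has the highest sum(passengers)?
SELECT airline, SUM(passengers) as val
FROM flights
GROUP BY airline
ORDER BY val DESC
LIMIT 1

Result: United with sum(passengers) = 628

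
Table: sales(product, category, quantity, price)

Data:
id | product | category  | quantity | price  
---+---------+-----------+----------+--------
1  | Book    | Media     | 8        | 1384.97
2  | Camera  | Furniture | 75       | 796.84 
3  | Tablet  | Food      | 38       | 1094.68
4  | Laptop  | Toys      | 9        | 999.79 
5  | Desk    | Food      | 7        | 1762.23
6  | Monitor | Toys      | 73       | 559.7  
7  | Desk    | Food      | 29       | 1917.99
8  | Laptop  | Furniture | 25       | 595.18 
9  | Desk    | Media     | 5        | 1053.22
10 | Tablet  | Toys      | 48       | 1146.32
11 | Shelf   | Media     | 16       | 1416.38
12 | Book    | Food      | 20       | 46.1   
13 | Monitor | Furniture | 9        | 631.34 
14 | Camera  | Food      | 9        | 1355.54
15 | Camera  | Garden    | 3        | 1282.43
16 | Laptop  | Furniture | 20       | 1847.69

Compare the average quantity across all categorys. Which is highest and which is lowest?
SELECT category, AVG(quantity)
FROM sales
GROUP BY category
ORDER BY AVG(quantity)

All groups:
  Garden: 3.00
  Media: 9.67
  Food: 20.60
  Furniture: 32.25
  Toys: 43.33

Highest: Toys (43.33)
Lowest: Garden (3.00)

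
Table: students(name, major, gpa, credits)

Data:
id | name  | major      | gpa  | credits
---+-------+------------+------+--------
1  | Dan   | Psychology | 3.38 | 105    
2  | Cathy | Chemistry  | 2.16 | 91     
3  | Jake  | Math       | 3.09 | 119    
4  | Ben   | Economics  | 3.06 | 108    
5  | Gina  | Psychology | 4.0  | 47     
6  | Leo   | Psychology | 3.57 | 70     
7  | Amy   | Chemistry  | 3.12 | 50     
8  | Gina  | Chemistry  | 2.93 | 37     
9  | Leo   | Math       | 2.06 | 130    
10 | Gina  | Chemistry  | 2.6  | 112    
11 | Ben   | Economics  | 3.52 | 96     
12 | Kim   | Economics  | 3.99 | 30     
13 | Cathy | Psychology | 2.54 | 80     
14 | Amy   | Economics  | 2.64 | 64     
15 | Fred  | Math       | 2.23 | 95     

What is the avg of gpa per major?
SELECT major, AVG(gpa) as result
FROM students
GROUP BY major

Result:
  Chemistry: 2.70
  Economics: 3.30
  Math: 2.46
  Psychology: 3.37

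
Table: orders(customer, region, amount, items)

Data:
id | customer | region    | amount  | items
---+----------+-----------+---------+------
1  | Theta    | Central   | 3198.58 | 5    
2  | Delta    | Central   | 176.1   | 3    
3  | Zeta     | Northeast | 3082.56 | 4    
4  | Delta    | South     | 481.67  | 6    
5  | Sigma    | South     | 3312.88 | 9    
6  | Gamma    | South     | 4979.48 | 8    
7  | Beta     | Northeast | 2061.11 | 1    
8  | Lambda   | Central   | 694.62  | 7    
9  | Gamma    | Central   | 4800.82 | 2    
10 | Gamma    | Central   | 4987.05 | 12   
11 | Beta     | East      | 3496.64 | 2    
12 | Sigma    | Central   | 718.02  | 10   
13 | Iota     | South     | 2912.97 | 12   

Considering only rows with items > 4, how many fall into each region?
SELECT region, COUNT(*)
FROM orders
WHERE items > 4
GROUP BY region

Note: WHERE filters rows before grouping.

Result:
  Central: 4
  South: 4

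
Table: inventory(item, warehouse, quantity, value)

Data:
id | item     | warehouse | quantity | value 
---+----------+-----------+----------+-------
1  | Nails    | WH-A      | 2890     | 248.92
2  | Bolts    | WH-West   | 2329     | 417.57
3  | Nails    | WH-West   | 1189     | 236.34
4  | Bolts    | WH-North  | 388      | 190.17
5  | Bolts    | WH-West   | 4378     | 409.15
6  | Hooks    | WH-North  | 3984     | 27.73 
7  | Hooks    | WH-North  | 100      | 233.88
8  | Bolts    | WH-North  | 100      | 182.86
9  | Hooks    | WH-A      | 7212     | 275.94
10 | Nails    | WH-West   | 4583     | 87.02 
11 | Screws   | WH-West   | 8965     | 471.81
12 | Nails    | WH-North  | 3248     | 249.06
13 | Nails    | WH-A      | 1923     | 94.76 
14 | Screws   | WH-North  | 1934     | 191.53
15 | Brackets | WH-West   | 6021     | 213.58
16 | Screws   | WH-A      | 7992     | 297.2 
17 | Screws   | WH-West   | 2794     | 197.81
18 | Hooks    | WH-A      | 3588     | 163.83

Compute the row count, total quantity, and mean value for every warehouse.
SELECT warehouse,
       COUNT(*) as cnt,
       SUM(quantity) as total_quantity,
       AVG(value) as avg_value
FROM inventory
GROUP BY warehouse

Result:
  WH-A: 5 records, 23605 total quantity, 216.13 avg value
  WH-North: 6 records, 9754 total quantity, 179.21 avg value
  WH-West: 7 records, 30259 total quantity, 290.47 avg value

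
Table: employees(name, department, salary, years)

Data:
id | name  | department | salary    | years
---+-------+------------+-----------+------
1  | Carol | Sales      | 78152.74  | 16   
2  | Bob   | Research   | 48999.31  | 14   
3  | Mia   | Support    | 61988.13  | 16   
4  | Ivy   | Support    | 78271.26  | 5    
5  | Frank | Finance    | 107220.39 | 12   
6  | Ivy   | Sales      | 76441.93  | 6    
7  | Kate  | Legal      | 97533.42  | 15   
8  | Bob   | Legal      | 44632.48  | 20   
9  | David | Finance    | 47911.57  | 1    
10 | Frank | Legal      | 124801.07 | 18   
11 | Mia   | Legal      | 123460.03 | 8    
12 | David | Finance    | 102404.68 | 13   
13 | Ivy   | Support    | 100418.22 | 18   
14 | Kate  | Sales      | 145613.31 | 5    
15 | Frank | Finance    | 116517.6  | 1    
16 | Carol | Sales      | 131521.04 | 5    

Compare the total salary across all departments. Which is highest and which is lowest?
SELECT department, SUM(salary)
FROM employees
GROUP BY department
ORDER BY SUM(salary)

All groups:
  Research: 48999.31
  Support: 240677.61
  Finance: 374054.24
  Legal: 390427.00
  Sales: 431729.02

Highest: Sales (431729.02)
Lowest: Research (48999.31)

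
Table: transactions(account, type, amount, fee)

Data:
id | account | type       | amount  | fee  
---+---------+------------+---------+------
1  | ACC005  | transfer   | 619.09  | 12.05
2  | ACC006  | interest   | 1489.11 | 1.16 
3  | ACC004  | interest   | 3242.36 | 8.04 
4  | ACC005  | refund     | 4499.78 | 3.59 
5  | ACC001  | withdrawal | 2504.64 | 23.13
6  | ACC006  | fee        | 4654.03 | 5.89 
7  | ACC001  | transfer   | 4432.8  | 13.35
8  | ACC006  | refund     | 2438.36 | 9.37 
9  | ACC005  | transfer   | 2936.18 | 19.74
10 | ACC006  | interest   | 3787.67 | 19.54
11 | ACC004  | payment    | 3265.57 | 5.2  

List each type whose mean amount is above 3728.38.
SELECT type, AVG(amount)
FROM transactions
GROUP BY type
HAVING AVG(amount) > 3728.38

Result:
  fee: avg=4654.03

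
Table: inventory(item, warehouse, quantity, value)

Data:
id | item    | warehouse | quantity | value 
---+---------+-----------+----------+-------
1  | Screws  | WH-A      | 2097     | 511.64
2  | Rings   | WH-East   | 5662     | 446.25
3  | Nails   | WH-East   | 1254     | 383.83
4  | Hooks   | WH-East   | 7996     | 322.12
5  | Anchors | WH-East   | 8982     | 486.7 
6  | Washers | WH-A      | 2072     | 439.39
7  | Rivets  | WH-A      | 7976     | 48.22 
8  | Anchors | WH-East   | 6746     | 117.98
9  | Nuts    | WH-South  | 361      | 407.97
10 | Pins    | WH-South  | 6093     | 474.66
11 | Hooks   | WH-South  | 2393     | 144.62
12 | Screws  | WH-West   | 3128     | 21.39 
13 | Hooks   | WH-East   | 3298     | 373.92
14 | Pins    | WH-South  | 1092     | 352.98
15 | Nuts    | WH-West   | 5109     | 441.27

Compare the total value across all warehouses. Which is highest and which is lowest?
SELECT warehouse, SUM(value)
FROM inventory
GROUP BY warehouse
ORDER BY SUM(value)

All groups:
  WH-West: 462.66
  WH-A: 999.25
  WH-South: 1380.23
  WH-East: 2130.80

Highest: WH-East (2130.80)
Lowest: WH-West (462.66)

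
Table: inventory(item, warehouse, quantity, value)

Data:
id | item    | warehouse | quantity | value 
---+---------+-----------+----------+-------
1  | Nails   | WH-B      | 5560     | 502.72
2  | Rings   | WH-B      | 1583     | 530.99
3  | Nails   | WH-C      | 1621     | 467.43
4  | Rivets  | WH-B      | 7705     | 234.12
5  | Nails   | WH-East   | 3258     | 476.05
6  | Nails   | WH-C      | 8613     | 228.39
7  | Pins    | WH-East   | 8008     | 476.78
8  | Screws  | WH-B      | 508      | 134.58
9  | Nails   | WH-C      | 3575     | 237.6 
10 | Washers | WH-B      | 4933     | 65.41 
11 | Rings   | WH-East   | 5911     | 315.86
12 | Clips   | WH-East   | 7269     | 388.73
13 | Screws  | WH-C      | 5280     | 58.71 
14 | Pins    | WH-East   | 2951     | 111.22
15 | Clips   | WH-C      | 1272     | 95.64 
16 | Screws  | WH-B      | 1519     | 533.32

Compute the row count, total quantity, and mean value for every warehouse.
SELECT warehouse,
       COUNT(*) as cnt,
       SUM(quantity) as total_quantity,
       AVG(value) as avg_value
FROM inventory
GROUP BY warehouse

Result:
  WH-B: 6 records, 21808 total quantity, 333.52 avg value
  WH-C: 5 records, 20361 total quantity, 217.55 avg value
  WH-East: 5 records, 27397 total quantity, 353.73 avg value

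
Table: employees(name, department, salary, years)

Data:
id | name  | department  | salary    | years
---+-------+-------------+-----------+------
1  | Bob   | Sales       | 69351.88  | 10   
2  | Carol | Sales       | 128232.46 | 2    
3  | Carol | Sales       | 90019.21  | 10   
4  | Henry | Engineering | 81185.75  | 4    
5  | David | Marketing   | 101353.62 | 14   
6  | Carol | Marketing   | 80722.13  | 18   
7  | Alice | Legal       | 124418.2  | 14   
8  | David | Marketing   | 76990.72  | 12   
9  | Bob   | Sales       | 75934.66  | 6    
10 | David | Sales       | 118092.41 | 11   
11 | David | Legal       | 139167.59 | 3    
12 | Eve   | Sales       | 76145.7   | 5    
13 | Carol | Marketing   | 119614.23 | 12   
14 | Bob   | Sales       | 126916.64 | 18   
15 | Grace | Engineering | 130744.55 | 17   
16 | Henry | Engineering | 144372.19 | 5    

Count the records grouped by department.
SELECT department, COUNT(*) as count
FROM employees
GROUP BY department

Result:
  Engineering: 3
  Legal: 2
  Marketing: 4
  Sales: 7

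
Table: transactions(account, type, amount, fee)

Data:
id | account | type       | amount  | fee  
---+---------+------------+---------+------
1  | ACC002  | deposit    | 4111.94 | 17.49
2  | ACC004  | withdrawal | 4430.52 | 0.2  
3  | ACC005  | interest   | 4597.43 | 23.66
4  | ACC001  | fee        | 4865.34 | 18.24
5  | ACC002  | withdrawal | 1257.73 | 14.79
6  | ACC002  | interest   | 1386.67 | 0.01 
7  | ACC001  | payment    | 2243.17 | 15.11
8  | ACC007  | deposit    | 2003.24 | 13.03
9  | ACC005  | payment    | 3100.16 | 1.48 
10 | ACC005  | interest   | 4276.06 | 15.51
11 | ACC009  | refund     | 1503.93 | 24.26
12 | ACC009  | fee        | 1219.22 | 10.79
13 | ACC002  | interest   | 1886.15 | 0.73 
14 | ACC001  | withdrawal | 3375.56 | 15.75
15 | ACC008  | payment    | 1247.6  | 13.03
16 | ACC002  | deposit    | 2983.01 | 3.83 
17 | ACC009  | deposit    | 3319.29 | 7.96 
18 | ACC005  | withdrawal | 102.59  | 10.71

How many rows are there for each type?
SELECT type, COUNT(*) as count
FROM transactions
GROUP BY type

Result:
  deposit: 4
  fee: 2
  interest: 4
  payment: 3
  refund: 1
  withdrawal: 4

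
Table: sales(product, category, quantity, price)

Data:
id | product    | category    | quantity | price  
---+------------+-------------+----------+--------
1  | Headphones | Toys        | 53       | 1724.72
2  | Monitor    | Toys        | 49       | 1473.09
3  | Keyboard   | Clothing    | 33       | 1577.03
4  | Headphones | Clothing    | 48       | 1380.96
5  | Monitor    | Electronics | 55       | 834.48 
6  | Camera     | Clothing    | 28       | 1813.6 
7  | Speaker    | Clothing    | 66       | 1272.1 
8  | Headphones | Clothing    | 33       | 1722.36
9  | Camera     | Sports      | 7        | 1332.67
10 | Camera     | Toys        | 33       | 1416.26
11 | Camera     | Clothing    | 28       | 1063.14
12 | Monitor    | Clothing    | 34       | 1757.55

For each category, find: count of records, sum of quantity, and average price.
SELECT category,
       COUNT(*) as cnt,
       SUM(quantity) as total_quantity,
       AVG(price) as avg_price
FROM sales
GROUP BY category

Result:
  Clothing: 7 records, 270 total quantity, 1512.39 avg price
  Electronics: 1 records, 55 total quantity, 834.48 avg price
  Sports: 1 records, 7 total quantity, 1332.67 avg price
  Toys: 3 records, 135 total quantity, 1538.02 avg price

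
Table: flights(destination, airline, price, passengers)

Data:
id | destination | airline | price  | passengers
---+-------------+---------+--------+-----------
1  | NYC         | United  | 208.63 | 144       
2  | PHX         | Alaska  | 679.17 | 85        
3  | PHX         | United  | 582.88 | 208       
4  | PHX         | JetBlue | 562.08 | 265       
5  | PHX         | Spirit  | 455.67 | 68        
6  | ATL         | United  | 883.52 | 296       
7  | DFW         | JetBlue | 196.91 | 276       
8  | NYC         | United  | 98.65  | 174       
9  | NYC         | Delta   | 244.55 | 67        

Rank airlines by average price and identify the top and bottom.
SELECT airline, AVG(price)
FROM flights
GROUP BY airline
ORDER BY AVG(price)

All groups:
  Delta: 244.55
  JetBlue: 379.50
  United: 443.42
  Spirit: 455.67
  Alaska: 679.17

Highest: Alaska (679.17)
Lowest: Delta (244.55)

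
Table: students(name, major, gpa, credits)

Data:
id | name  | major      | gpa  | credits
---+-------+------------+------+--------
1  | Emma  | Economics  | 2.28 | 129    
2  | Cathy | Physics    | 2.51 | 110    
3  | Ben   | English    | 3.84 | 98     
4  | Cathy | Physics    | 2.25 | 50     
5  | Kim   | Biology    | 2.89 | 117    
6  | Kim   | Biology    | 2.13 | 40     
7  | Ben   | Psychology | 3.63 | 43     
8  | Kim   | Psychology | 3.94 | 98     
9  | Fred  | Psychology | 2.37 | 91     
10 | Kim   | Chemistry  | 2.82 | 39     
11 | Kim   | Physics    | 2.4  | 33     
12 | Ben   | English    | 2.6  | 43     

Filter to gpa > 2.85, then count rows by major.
SELECT major, COUNT(*)
FROM students
WHERE gpa > 2.85
GROUP BY major

Note: WHERE filters rows before grouping.

Result:
  Biology: 1
  English: 1
  Psychology: 2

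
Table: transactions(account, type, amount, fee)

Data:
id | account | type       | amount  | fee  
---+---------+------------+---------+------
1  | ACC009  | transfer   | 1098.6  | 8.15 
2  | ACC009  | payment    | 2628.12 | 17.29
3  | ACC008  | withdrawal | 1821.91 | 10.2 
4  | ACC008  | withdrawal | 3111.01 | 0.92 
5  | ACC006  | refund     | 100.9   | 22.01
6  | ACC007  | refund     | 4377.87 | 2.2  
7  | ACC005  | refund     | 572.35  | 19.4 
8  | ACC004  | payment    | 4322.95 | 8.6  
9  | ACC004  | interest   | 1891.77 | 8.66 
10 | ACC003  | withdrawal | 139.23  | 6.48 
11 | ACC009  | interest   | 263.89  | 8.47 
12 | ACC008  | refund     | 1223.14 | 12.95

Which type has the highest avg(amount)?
SELECT type, AVG(amount) as val
FROM transactions
GROUP BY type
ORDER BY val DESC
LIMIT 1

Result: payment with avg(amount) = 3475.54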